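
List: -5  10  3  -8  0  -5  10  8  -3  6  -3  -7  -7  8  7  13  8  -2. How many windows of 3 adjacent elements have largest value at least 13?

(-5, 10, 3) → max 10
(10, 3, -8) → max 10
(3, -8, 0) → max 3
(-8, 0, -5) → max 0
(0, -5, 10) → max 10
(-5, 10, 8) → max 10
(10, 8, -3) → max 10
(8, -3, 6) → max 8
(-3, 6, -3) → max 6
(6, -3, -7) → max 6
(-3, -7, -7) → max -3
(-7, -7, 8) → max 8
(-7, 8, 7) → max 8
(8, 7, 13) → max 13  ≥ 13 ✓
(7, 13, 8) → max 13  ≥ 13 ✓
(13, 8, -2) → max 13  ≥ 13 ✓
3 windows satisfy the condition.

3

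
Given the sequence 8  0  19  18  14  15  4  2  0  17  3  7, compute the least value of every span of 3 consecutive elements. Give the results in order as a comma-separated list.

0, 0, 14, 14, 4, 2, 0, 0, 0, 3

Sliding a size-3 window across the 12 values:
(8, 0, 19) → min 0
(0, 19, 18) → min 0
(19, 18, 14) → min 14
(18, 14, 15) → min 14
(14, 15, 4) → min 4
(15, 4, 2) → min 2
(4, 2, 0) → min 0
(2, 0, 17) → min 0
(0, 17, 3) → min 0
(17, 3, 7) → min 3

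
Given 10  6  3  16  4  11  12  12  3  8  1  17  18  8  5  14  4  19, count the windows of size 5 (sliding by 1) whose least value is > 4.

1

10 6 3 16 4 → min 3
6 3 16 4 11 → min 3
3 16 4 11 12 → min 3
16 4 11 12 12 → min 4
4 11 12 12 3 → min 3
11 12 12 3 8 → min 3
12 12 3 8 1 → min 1
12 3 8 1 17 → min 1
3 8 1 17 18 → min 1
8 1 17 18 8 → min 1
1 17 18 8 5 → min 1
17 18 8 5 14 → min 5  > 4 ✓
18 8 5 14 4 → min 4
8 5 14 4 19 → min 4
1 window satisfy the condition.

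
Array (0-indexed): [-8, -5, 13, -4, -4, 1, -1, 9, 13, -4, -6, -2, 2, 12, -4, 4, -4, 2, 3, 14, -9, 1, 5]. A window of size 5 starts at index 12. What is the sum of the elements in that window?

10

Elements at indices 12..16: 2, 12, -4, 4, -4
sum(2, 12, -4, 4, -4) = 10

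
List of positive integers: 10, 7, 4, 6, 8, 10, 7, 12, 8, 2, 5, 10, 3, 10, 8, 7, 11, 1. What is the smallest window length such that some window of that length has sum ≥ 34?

add 10: running sum 10 < 34
add 7: running sum 17 < 34
add 4: running sum 21 < 34
add 6: running sum 27 < 34
add 8: shortest ending here [10, 7, 4, 6, 8] sum 35, len 5
add 10: shortest ending here [7, 4, 6, 8, 10] sum 35, len 5
add 7: shortest ending here [4, 6, 8, 10, 7] sum 35, len 5
add 12: shortest ending here [8, 10, 7, 12] sum 37, len 4
add 8: shortest ending here [10, 7, 12, 8] sum 37, len 4
add 2: shortest ending here [10, 7, 12, 8, 2] sum 39, len 5
add 5: shortest ending here [7, 12, 8, 2, 5] sum 34, len 5
add 10: shortest ending here [12, 8, 2, 5, 10] sum 37, len 5
add 3: shortest ending here [12, 8, 2, 5, 10, 3] sum 40, len 6
add 10: shortest ending here [8, 2, 5, 10, 3, 10] sum 38, len 6
add 8: shortest ending here [5, 10, 3, 10, 8] sum 36, len 5
add 7: shortest ending here [10, 3, 10, 8, 7] sum 38, len 5
add 11: shortest ending here [10, 8, 7, 11] sum 36, len 4
add 1: shortest ending here [10, 8, 7, 11, 1] sum 37, len 5
Shortest qualifying length: 4.

4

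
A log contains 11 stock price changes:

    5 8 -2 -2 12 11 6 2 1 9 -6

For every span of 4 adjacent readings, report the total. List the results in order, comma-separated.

9, 16, 19, 27, 31, 20, 18, 6

(5, 8, -2, -2) → sum 9
(8, -2, -2, 12) → sum 16
(-2, -2, 12, 11) → sum 19
(-2, 12, 11, 6) → sum 27
(12, 11, 6, 2) → sum 31
(11, 6, 2, 1) → sum 20
(6, 2, 1, 9) → sum 18
(2, 1, 9, -6) → sum 6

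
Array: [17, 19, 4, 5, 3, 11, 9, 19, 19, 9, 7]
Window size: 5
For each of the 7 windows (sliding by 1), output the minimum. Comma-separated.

3, 3, 3, 3, 3, 9, 7

Sliding a size-5 window across the 11 values:
17 19 4 5 3 → min 3
19 4 5 3 11 → min 3
4 5 3 11 9 → min 3
5 3 11 9 19 → min 3
3 11 9 19 19 → min 3
11 9 19 19 9 → min 9
9 19 19 9 7 → min 7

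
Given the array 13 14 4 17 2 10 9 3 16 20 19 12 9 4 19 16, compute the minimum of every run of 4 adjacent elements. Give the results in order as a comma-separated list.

4, 2, 2, 2, 2, 3, 3, 3, 12, 9, 4, 4, 4

[13, 14, 4, 17] → min 4
[14, 4, 17, 2] → min 2
[4, 17, 2, 10] → min 2
[17, 2, 10, 9] → min 2
[2, 10, 9, 3] → min 2
[10, 9, 3, 16] → min 3
[9, 3, 16, 20] → min 3
[3, 16, 20, 19] → min 3
[16, 20, 19, 12] → min 12
[20, 19, 12, 9] → min 9
[19, 12, 9, 4] → min 4
[12, 9, 4, 19] → min 4
[9, 4, 19, 16] → min 4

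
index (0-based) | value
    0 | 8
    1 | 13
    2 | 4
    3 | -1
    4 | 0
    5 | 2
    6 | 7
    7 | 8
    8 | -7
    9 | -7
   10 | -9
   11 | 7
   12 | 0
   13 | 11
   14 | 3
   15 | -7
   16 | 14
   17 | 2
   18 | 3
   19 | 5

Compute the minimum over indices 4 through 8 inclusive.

Elements at indices 4..8: 0, 2, 7, 8, -7
min(0, 2, 7, 8, -7) = -7

-7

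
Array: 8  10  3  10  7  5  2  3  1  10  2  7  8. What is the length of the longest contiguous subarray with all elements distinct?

[8] len 1
[8, 10] len 2
[8, 10, 3] len 3
[3, 10] len 2
[3, 10, 7] len 3
[3, 10, 7, 5] len 4
[3, 10, 7, 5, 2] len 5
[10, 7, 5, 2, 3] len 5
[10, 7, 5, 2, 3, 1] len 6
[7, 5, 2, 3, 1, 10] len 6
[3, 1, 10, 2] len 4
[3, 1, 10, 2, 7] len 5
[3, 1, 10, 2, 7, 8] len 6
Longest all-distinct length: 6.

6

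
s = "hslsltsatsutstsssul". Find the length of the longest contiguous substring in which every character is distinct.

add h: [h] len 1
add s: [h, s] len 2
add l: [h, s, l] len 3
add s (repeat s, move left end past it): [l, s] len 2
add l (repeat l, move left end past it): [s, l] len 2
add t: [s, l, t] len 3
add s (repeat s, move left end past it): [l, t, s] len 3
add a: [l, t, s, a] len 4
add t (repeat t, move left end past it): [s, a, t] len 3
add s (repeat s, move left end past it): [a, t, s] len 3
add u: [a, t, s, u] len 4
add t (repeat t, move left end past it): [s, u, t] len 3
add s (repeat s, move left end past it): [u, t, s] len 3
add t (repeat t, move left end past it): [s, t] len 2
add s (repeat s, move left end past it): [t, s] len 2
add s (repeat s, move left end past it): [s] len 1
add s (repeat s, move left end past it): [s] len 1
add u: [s, u] len 2
add l: [s, u, l] len 3
Longest all-distinct length: 4.

4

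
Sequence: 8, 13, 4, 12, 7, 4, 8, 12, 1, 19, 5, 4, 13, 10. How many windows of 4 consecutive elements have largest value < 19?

7

[8, 13, 4, 12] → max 13  < 19 ✓
[13, 4, 12, 7] → max 13  < 19 ✓
[4, 12, 7, 4] → max 12  < 19 ✓
[12, 7, 4, 8] → max 12  < 19 ✓
[7, 4, 8, 12] → max 12  < 19 ✓
[4, 8, 12, 1] → max 12  < 19 ✓
[8, 12, 1, 19] → max 19
[12, 1, 19, 5] → max 19
[1, 19, 5, 4] → max 19
[19, 5, 4, 13] → max 19
[5, 4, 13, 10] → max 13  < 19 ✓
7 windows satisfy the condition.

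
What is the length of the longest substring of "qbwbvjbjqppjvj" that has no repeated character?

4

add q: [q] len 1
add b: [q, b] len 2
add w: [q, b, w] len 3
add b (repeat b, move left end past it): [w, b] len 2
add v: [w, b, v] len 3
add j: [w, b, v, j] len 4
add b (repeat b, move left end past it): [v, j, b] len 3
add j (repeat j, move left end past it): [b, j] len 2
add q: [b, j, q] len 3
add p: [b, j, q, p] len 4
add p (repeat p, move left end past it): [p] len 1
add j: [p, j] len 2
add v: [p, j, v] len 3
add j (repeat j, move left end past it): [v, j] len 2
Longest all-distinct length: 4.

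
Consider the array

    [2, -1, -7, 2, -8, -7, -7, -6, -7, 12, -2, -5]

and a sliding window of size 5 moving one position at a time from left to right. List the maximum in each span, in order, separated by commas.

[2, -1, -7, 2, -8] → max 2
[-1, -7, 2, -8, -7] → max 2
[-7, 2, -8, -7, -7] → max 2
[2, -8, -7, -7, -6] → max 2
[-8, -7, -7, -6, -7] → max -6
[-7, -7, -6, -7, 12] → max 12
[-7, -6, -7, 12, -2] → max 12
[-6, -7, 12, -2, -5] → max 12

2, 2, 2, 2, -6, 12, 12, 12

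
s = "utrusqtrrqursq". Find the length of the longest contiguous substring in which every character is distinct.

add u: [u] len 1
add t: [u, t] len 2
add r: [u, t, r] len 3
add u (repeat u, move left end past it): [t, r, u] len 3
add s: [t, r, u, s] len 4
add q: [t, r, u, s, q] len 5
add t (repeat t, move left end past it): [r, u, s, q, t] len 5
add r (repeat r, move left end past it): [u, s, q, t, r] len 5
add r (repeat r, move left end past it): [r] len 1
add q: [r, q] len 2
add u: [r, q, u] len 3
add r (repeat r, move left end past it): [q, u, r] len 3
add s: [q, u, r, s] len 4
add q (repeat q, move left end past it): [u, r, s, q] len 4
Longest all-distinct length: 5.

5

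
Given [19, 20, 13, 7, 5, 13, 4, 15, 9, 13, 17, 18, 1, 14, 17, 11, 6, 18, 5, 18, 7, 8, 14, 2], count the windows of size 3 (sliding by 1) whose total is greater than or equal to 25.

19 20 13 → sum 52  ≥ 25 ✓
20 13 7 → sum 40  ≥ 25 ✓
13 7 5 → sum 25  ≥ 25 ✓
7 5 13 → sum 25  ≥ 25 ✓
5 13 4 → sum 22
13 4 15 → sum 32  ≥ 25 ✓
4 15 9 → sum 28  ≥ 25 ✓
15 9 13 → sum 37  ≥ 25 ✓
9 13 17 → sum 39  ≥ 25 ✓
13 17 18 → sum 48  ≥ 25 ✓
17 18 1 → sum 36  ≥ 25 ✓
18 1 14 → sum 33  ≥ 25 ✓
1 14 17 → sum 32  ≥ 25 ✓
14 17 11 → sum 42  ≥ 25 ✓
17 11 6 → sum 34  ≥ 25 ✓
11 6 18 → sum 35  ≥ 25 ✓
6 18 5 → sum 29  ≥ 25 ✓
18 5 18 → sum 41  ≥ 25 ✓
5 18 7 → sum 30  ≥ 25 ✓
18 7 8 → sum 33  ≥ 25 ✓
7 8 14 → sum 29  ≥ 25 ✓
8 14 2 → sum 24
20 windows satisfy the condition.

20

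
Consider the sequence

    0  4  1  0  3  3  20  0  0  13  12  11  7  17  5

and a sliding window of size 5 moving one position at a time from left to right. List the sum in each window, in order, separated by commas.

Sliding a size-5 window across the 15 values:
(0, 4, 1, 0, 3) → sum 8
(4, 1, 0, 3, 3) → sum 11
(1, 0, 3, 3, 20) → sum 27
(0, 3, 3, 20, 0) → sum 26
(3, 3, 20, 0, 0) → sum 26
(3, 20, 0, 0, 13) → sum 36
(20, 0, 0, 13, 12) → sum 45
(0, 0, 13, 12, 11) → sum 36
(0, 13, 12, 11, 7) → sum 43
(13, 12, 11, 7, 17) → sum 60
(12, 11, 7, 17, 5) → sum 52

8, 11, 27, 26, 26, 36, 45, 36, 43, 60, 52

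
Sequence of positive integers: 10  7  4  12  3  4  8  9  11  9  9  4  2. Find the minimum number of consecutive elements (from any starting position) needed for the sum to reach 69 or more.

9

Extend right; whenever the sum reaches 69, record the length and shrink from the left:
add 10: running sum 10 < 69
add 7: running sum 17 < 69
add 4: running sum 21 < 69
add 12: running sum 33 < 69
add 3: running sum 36 < 69
add 4: running sum 40 < 69
add 8: running sum 48 < 69
add 9: running sum 57 < 69
add 11: running sum 68 < 69
end 9: [10, 7, 4, 12, 3, 4, 8, 9, 11, 9] sum 77, len 10
end 10: [4, 12, 3, 4, 8, 9, 11, 9, 9] sum 69, len 9
end 11: [12, 3, 4, 8, 9, 11, 9, 9, 4] sum 69, len 9
end 12: [12, 3, 4, 8, 9, 11, 9, 9, 4, 2] sum 71, len 10
Shortest qualifying length: 9.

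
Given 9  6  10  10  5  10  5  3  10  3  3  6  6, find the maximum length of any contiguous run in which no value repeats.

3

[9] len 1
[9, 6] len 2
[9, 6, 10] len 3
[10] len 1
[10, 5] len 2
[5, 10] len 2
[10, 5] len 2
[10, 5, 3] len 3
[5, 3, 10] len 3
[10, 3] len 2
[3] len 1
[3, 6] len 2
[6] len 1
Longest all-distinct length: 3.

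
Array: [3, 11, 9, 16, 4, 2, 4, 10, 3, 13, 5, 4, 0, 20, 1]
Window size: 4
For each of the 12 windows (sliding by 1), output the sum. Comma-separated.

[3, 11, 9, 16] → sum 39
[11, 9, 16, 4] → sum 40
[9, 16, 4, 2] → sum 31
[16, 4, 2, 4] → sum 26
[4, 2, 4, 10] → sum 20
[2, 4, 10, 3] → sum 19
[4, 10, 3, 13] → sum 30
[10, 3, 13, 5] → sum 31
[3, 13, 5, 4] → sum 25
[13, 5, 4, 0] → sum 22
[5, 4, 0, 20] → sum 29
[4, 0, 20, 1] → sum 25

39, 40, 31, 26, 20, 19, 30, 31, 25, 22, 29, 25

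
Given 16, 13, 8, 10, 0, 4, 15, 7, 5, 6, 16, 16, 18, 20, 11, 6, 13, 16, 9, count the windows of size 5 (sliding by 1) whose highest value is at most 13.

1

16 13 8 10 0 → max 16
13 8 10 0 4 → max 13  ≤ 13 ✓
8 10 0 4 15 → max 15
10 0 4 15 7 → max 15
0 4 15 7 5 → max 15
4 15 7 5 6 → max 15
15 7 5 6 16 → max 16
7 5 6 16 16 → max 16
5 6 16 16 18 → max 18
6 16 16 18 20 → max 20
16 16 18 20 11 → max 20
16 18 20 11 6 → max 20
18 20 11 6 13 → max 20
20 11 6 13 16 → max 20
11 6 13 16 9 → max 16
1 window satisfy the condition.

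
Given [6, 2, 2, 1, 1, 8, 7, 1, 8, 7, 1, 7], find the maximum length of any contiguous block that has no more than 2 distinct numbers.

[6] 1 distinct, len 1
[6, 2] 2 distinct, len 2
[6, 2, 2] 2 distinct, len 3
[2, 2, 1] 2 distinct, len 3
[2, 2, 1, 1] 2 distinct, len 4
[1, 1, 8] 2 distinct, len 3
[8, 7] 2 distinct, len 2
[7, 1] 2 distinct, len 2
[1, 8] 2 distinct, len 2
[8, 7] 2 distinct, len 2
[7, 1] 2 distinct, len 2
[7, 1, 7] 2 distinct, len 3
Longest length with ≤2 distinct: 4.

4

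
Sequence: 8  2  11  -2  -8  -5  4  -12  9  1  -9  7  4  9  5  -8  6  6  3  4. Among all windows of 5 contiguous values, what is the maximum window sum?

18

[8, 2, 11, -2, -8] → sum 11
[2, 11, -2, -8, -5] → sum -2
[11, -2, -8, -5, 4] → sum 0
[-2, -8, -5, 4, -12] → sum -23
[-8, -5, 4, -12, 9] → sum -12
[-5, 4, -12, 9, 1] → sum -3
[4, -12, 9, 1, -9] → sum -7
[-12, 9, 1, -9, 7] → sum -4
[9, 1, -9, 7, 4] → sum 12
[1, -9, 7, 4, 9] → sum 12
[-9, 7, 4, 9, 5] → sum 16
[7, 4, 9, 5, -8] → sum 17
[4, 9, 5, -8, 6] → sum 16
[9, 5, -8, 6, 6] → sum 18
[5, -8, 6, 6, 3] → sum 12
[-8, 6, 6, 3, 4] → sum 11
Maximum of these is 18.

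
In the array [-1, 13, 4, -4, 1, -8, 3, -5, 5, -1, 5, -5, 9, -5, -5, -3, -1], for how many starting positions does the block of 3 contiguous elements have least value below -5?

3

-1 13 4 → min -1
13 4 -4 → min -4
4 -4 1 → min -4
-4 1 -8 → min -8  < -5 ✓
1 -8 3 → min -8  < -5 ✓
-8 3 -5 → min -8  < -5 ✓
3 -5 5 → min -5
-5 5 -1 → min -5
5 -1 5 → min -1
-1 5 -5 → min -5
5 -5 9 → min -5
-5 9 -5 → min -5
9 -5 -5 → min -5
-5 -5 -3 → min -5
-5 -3 -1 → min -5
3 windows satisfy the condition.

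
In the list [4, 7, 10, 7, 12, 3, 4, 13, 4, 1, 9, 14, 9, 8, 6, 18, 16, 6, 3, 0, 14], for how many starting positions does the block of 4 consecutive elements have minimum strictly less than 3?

[4, 7, 10, 7] → min 4
[7, 10, 7, 12] → min 7
[10, 7, 12, 3] → min 3
[7, 12, 3, 4] → min 3
[12, 3, 4, 13] → min 3
[3, 4, 13, 4] → min 3
[4, 13, 4, 1] → min 1  < 3 ✓
[13, 4, 1, 9] → min 1  < 3 ✓
[4, 1, 9, 14] → min 1  < 3 ✓
[1, 9, 14, 9] → min 1  < 3 ✓
[9, 14, 9, 8] → min 8
[14, 9, 8, 6] → min 6
[9, 8, 6, 18] → min 6
[8, 6, 18, 16] → min 6
[6, 18, 16, 6] → min 6
[18, 16, 6, 3] → min 3
[16, 6, 3, 0] → min 0  < 3 ✓
[6, 3, 0, 14] → min 0  < 3 ✓
6 windows satisfy the condition.

6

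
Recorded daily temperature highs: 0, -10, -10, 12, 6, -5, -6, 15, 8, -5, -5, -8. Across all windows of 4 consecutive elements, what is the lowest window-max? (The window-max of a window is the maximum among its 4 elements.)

8

Each size-4 window and its max:
0 -10 -10 12 → max 12
-10 -10 12 6 → max 12
-10 12 6 -5 → max 12
12 6 -5 -6 → max 12
6 -5 -6 15 → max 15
-5 -6 15 8 → max 15
-6 15 8 -5 → max 15
15 8 -5 -5 → max 15
8 -5 -5 -8 → max 8
Lowest of these is 8.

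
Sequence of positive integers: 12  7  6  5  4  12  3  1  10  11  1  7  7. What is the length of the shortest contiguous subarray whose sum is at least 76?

add 12: running sum 12 < 76
add 7: running sum 19 < 76
add 6: running sum 25 < 76
add 5: running sum 30 < 76
add 4: running sum 34 < 76
add 12: running sum 46 < 76
add 3: running sum 49 < 76
add 1: running sum 50 < 76
add 10: running sum 60 < 76
add 11: running sum 71 < 76
add 1: running sum 72 < 76
end 11: [12, 7, 6, 5, 4, 12, 3, 1, 10, 11, 1, 7] sum 79, len 12
end 12: [12, 7, 6, 5, 4, 12, 3, 1, 10, 11, 1, 7, 7] sum 86, len 13
Shortest qualifying length: 12.

12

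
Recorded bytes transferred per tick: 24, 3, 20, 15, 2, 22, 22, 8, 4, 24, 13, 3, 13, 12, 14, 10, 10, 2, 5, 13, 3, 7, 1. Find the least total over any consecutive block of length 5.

29

Window sums for each of the 19 positions:
(24, 3, 20, 15, 2) → sum 64
(3, 20, 15, 2, 22) → sum 62
(20, 15, 2, 22, 22) → sum 81
(15, 2, 22, 22, 8) → sum 69
(2, 22, 22, 8, 4) → sum 58
(22, 22, 8, 4, 24) → sum 80
(22, 8, 4, 24, 13) → sum 71
(8, 4, 24, 13, 3) → sum 52
(4, 24, 13, 3, 13) → sum 57
(24, 13, 3, 13, 12) → sum 65
(13, 3, 13, 12, 14) → sum 55
(3, 13, 12, 14, 10) → sum 52
(13, 12, 14, 10, 10) → sum 59
(12, 14, 10, 10, 2) → sum 48
(14, 10, 10, 2, 5) → sum 41
(10, 10, 2, 5, 13) → sum 40
(10, 2, 5, 13, 3) → sum 33
(2, 5, 13, 3, 7) → sum 30
(5, 13, 3, 7, 1) → sum 29
Least of these is 29.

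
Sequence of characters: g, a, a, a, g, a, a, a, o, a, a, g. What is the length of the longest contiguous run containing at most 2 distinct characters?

add g: window [g] (1 distinct), len 1
add a: window [g, a] (2 distinct), len 2
add a: window [g, a, a] (2 distinct), len 3
add a: window [g, a, a, a] (2 distinct), len 4
add g: window [g, a, a, a, g] (2 distinct), len 5
add a: window [g, a, a, a, g, a] (2 distinct), len 6
add a: window [g, a, a, a, g, a, a] (2 distinct), len 7
add a: window [g, a, a, a, g, a, a, a] (2 distinct), len 8
add o: window [a, a, a, o] (2 distinct), len 4
add a: window [a, a, a, o, a] (2 distinct), len 5
add a: window [a, a, a, o, a, a] (2 distinct), len 6
add g: window [a, a, g] (2 distinct), len 3
Longest length with ≤2 distinct: 8.

8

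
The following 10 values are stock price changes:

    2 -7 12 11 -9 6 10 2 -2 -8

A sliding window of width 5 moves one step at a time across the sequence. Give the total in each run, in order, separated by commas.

9, 13, 30, 20, 7, 8

2 -7 12 11 -9 → sum 9
-7 12 11 -9 6 → sum 13
12 11 -9 6 10 → sum 30
11 -9 6 10 2 → sum 20
-9 6 10 2 -2 → sum 7
6 10 2 -2 -8 → sum 8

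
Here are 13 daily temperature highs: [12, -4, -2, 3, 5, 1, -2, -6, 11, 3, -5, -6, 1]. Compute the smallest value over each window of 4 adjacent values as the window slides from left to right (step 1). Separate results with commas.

Sliding a size-4 window across the 13 values:
12 -4 -2 3 → min -4
-4 -2 3 5 → min -4
-2 3 5 1 → min -2
3 5 1 -2 → min -2
5 1 -2 -6 → min -6
1 -2 -6 11 → min -6
-2 -6 11 3 → min -6
-6 11 3 -5 → min -6
11 3 -5 -6 → min -6
3 -5 -6 1 → min -6

-4, -4, -2, -2, -6, -6, -6, -6, -6, -6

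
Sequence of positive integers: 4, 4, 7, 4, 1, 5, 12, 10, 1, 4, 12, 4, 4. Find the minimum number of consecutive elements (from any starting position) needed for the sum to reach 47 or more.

add 4: running sum 4 < 47
add 4: running sum 8 < 47
add 7: running sum 15 < 47
add 4: running sum 19 < 47
add 1: running sum 20 < 47
add 5: running sum 25 < 47
add 12: running sum 37 < 47
end 7: [4, 4, 7, 4, 1, 5, 12, 10] sum 47, len 8
end 8: [4, 4, 7, 4, 1, 5, 12, 10, 1] sum 48, len 9
end 9: [4, 7, 4, 1, 5, 12, 10, 1, 4] sum 48, len 9
end 10: [4, 1, 5, 12, 10, 1, 4, 12] sum 49, len 8
end 11: [5, 12, 10, 1, 4, 12, 4] sum 48, len 7
end 12: [12, 10, 1, 4, 12, 4, 4] sum 47, len 7
Shortest qualifying length: 7.

7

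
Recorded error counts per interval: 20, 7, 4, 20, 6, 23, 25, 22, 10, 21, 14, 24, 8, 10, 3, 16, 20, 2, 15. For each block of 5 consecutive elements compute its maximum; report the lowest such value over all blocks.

Each size-5 window and its max:
20 7 4 20 6 → max 20
7 4 20 6 23 → max 23
4 20 6 23 25 → max 25
20 6 23 25 22 → max 25
6 23 25 22 10 → max 25
23 25 22 10 21 → max 25
25 22 10 21 14 → max 25
22 10 21 14 24 → max 24
10 21 14 24 8 → max 24
21 14 24 8 10 → max 24
14 24 8 10 3 → max 24
24 8 10 3 16 → max 24
8 10 3 16 20 → max 20
10 3 16 20 2 → max 20
3 16 20 2 15 → max 20
Lowest of these is 20.

20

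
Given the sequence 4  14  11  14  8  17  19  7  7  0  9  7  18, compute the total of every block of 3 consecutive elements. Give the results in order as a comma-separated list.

29, 39, 33, 39, 44, 43, 33, 14, 16, 16, 34

Sliding a size-3 window across the 13 values:
[4, 14, 11] → sum 29
[14, 11, 14] → sum 39
[11, 14, 8] → sum 33
[14, 8, 17] → sum 39
[8, 17, 19] → sum 44
[17, 19, 7] → sum 43
[19, 7, 7] → sum 33
[7, 7, 0] → sum 14
[7, 0, 9] → sum 16
[0, 9, 7] → sum 16
[9, 7, 18] → sum 34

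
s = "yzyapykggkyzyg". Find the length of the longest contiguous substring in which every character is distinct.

add y: [y] len 1
add z: [y, z] len 2
add y (repeat y, move left end past it): [z, y] len 2
add a: [z, y, a] len 3
add p: [z, y, a, p] len 4
add y (repeat y, move left end past it): [a, p, y] len 3
add k: [a, p, y, k] len 4
add g: [a, p, y, k, g] len 5
add g (repeat g, move left end past it): [g] len 1
add k: [g, k] len 2
add y: [g, k, y] len 3
add z: [g, k, y, z] len 4
add y (repeat y, move left end past it): [z, y] len 2
add g: [z, y, g] len 3
Longest all-distinct length: 5.

5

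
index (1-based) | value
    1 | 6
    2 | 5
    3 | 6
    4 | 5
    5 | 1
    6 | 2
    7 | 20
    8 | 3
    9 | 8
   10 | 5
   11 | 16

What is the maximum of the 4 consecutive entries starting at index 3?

Elements at indices 3..6: 6, 5, 1, 2
max(6, 5, 1, 2) = 6

6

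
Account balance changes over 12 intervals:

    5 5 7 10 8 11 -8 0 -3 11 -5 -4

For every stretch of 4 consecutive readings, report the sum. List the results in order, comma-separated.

Sliding a size-4 window across the 12 values:
5 5 7 10 → sum 27
5 7 10 8 → sum 30
7 10 8 11 → sum 36
10 8 11 -8 → sum 21
8 11 -8 0 → sum 11
11 -8 0 -3 → sum 0
-8 0 -3 11 → sum 0
0 -3 11 -5 → sum 3
-3 11 -5 -4 → sum -1

27, 30, 36, 21, 11, 0, 0, 3, -1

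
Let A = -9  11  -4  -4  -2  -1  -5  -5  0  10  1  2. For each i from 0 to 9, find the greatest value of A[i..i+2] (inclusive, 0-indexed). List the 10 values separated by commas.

-9 11 -4 → max 11
11 -4 -4 → max 11
-4 -4 -2 → max -2
-4 -2 -1 → max -1
-2 -1 -5 → max -1
-1 -5 -5 → max -1
-5 -5 0 → max 0
-5 0 10 → max 10
0 10 1 → max 10
10 1 2 → max 10

11, 11, -2, -1, -1, -1, 0, 10, 10, 10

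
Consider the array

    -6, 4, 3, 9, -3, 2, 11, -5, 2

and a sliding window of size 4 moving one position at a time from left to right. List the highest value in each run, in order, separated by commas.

-6 4 3 9 → max 9
4 3 9 -3 → max 9
3 9 -3 2 → max 9
9 -3 2 11 → max 11
-3 2 11 -5 → max 11
2 11 -5 2 → max 11

9, 9, 9, 11, 11, 11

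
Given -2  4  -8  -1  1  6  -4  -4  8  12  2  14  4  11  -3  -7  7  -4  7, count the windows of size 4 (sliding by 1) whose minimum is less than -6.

7

(-2, 4, -8, -1) → min -8  < -6 ✓
(4, -8, -1, 1) → min -8  < -6 ✓
(-8, -1, 1, 6) → min -8  < -6 ✓
(-1, 1, 6, -4) → min -4
(1, 6, -4, -4) → min -4
(6, -4, -4, 8) → min -4
(-4, -4, 8, 12) → min -4
(-4, 8, 12, 2) → min -4
(8, 12, 2, 14) → min 2
(12, 2, 14, 4) → min 2
(2, 14, 4, 11) → min 2
(14, 4, 11, -3) → min -3
(4, 11, -3, -7) → min -7  < -6 ✓
(11, -3, -7, 7) → min -7  < -6 ✓
(-3, -7, 7, -4) → min -7  < -6 ✓
(-7, 7, -4, 7) → min -7  < -6 ✓
7 windows satisfy the condition.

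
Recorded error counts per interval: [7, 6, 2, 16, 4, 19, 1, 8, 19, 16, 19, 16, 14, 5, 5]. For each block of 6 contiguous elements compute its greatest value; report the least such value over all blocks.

19

Window maxs for each of the 10 positions:
(7, 6, 2, 16, 4, 19) → max 19
(6, 2, 16, 4, 19, 1) → max 19
(2, 16, 4, 19, 1, 8) → max 19
(16, 4, 19, 1, 8, 19) → max 19
(4, 19, 1, 8, 19, 16) → max 19
(19, 1, 8, 19, 16, 19) → max 19
(1, 8, 19, 16, 19, 16) → max 19
(8, 19, 16, 19, 16, 14) → max 19
(19, 16, 19, 16, 14, 5) → max 19
(16, 19, 16, 14, 5, 5) → max 19
Least of these is 19.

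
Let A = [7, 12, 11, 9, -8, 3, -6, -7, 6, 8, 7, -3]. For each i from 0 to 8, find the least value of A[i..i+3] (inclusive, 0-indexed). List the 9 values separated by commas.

Sliding a size-4 window across the 12 values:
7 12 11 9 → min 7
12 11 9 -8 → min -8
11 9 -8 3 → min -8
9 -8 3 -6 → min -8
-8 3 -6 -7 → min -8
3 -6 -7 6 → min -7
-6 -7 6 8 → min -7
-7 6 8 7 → min -7
6 8 7 -3 → min -3

7, -8, -8, -8, -8, -7, -7, -7, -3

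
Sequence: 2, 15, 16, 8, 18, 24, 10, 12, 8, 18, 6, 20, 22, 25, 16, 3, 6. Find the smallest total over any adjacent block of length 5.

Each size-5 window and its sum:
2 15 16 8 18 → sum 59
15 16 8 18 24 → sum 81
16 8 18 24 10 → sum 76
8 18 24 10 12 → sum 72
18 24 10 12 8 → sum 72
24 10 12 8 18 → sum 72
10 12 8 18 6 → sum 54
12 8 18 6 20 → sum 64
8 18 6 20 22 → sum 74
18 6 20 22 25 → sum 91
6 20 22 25 16 → sum 89
20 22 25 16 3 → sum 86
22 25 16 3 6 → sum 72
Smallest of these is 54.

54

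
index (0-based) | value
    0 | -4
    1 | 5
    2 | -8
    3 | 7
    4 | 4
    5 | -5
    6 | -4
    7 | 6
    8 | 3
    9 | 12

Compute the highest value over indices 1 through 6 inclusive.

7

Elements at indices 1..6: 5, -8, 7, 4, -5, -4
max(5, -8, 7, 4, -5, -4) = 7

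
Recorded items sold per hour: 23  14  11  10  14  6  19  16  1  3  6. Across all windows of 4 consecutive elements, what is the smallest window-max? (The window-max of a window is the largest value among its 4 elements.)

(23, 14, 11, 10) → max 23
(14, 11, 10, 14) → max 14
(11, 10, 14, 6) → max 14
(10, 14, 6, 19) → max 19
(14, 6, 19, 16) → max 19
(6, 19, 16, 1) → max 19
(19, 16, 1, 3) → max 19
(16, 1, 3, 6) → max 16
Smallest of these is 14.

14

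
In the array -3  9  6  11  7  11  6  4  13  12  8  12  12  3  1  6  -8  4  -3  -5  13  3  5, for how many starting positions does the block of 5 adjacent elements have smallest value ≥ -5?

[-3, 9, 6, 11, 7] → min -3  ≥ -5 ✓
[9, 6, 11, 7, 11] → min 6  ≥ -5 ✓
[6, 11, 7, 11, 6] → min 6  ≥ -5 ✓
[11, 7, 11, 6, 4] → min 4  ≥ -5 ✓
[7, 11, 6, 4, 13] → min 4  ≥ -5 ✓
[11, 6, 4, 13, 12] → min 4  ≥ -5 ✓
[6, 4, 13, 12, 8] → min 4  ≥ -5 ✓
[4, 13, 12, 8, 12] → min 4  ≥ -5 ✓
[13, 12, 8, 12, 12] → min 8  ≥ -5 ✓
[12, 8, 12, 12, 3] → min 3  ≥ -5 ✓
[8, 12, 12, 3, 1] → min 1  ≥ -5 ✓
[12, 12, 3, 1, 6] → min 1  ≥ -5 ✓
[12, 3, 1, 6, -8] → min -8
[3, 1, 6, -8, 4] → min -8
[1, 6, -8, 4, -3] → min -8
[6, -8, 4, -3, -5] → min -8
[-8, 4, -3, -5, 13] → min -8
[4, -3, -5, 13, 3] → min -5  ≥ -5 ✓
[-3, -5, 13, 3, 5] → min -5  ≥ -5 ✓
14 windows satisfy the condition.

14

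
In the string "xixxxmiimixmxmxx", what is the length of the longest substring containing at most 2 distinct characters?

6

add x: window [x] (1 distinct), len 1
add i: window [x, i] (2 distinct), len 2
add x: window [x, i, x] (2 distinct), len 3
add x: window [x, i, x, x] (2 distinct), len 4
add x: window [x, i, x, x, x] (2 distinct), len 5
add m: window [x, x, x, m] (2 distinct), len 4
add i: window [m, i] (2 distinct), len 2
add i: window [m, i, i] (2 distinct), len 3
add m: window [m, i, i, m] (2 distinct), len 4
add i: window [m, i, i, m, i] (2 distinct), len 5
add x: window [i, x] (2 distinct), len 2
add m: window [x, m] (2 distinct), len 2
add x: window [x, m, x] (2 distinct), len 3
add m: window [x, m, x, m] (2 distinct), len 4
add x: window [x, m, x, m, x] (2 distinct), len 5
add x: window [x, m, x, m, x, x] (2 distinct), len 6
Longest length with ≤2 distinct: 6.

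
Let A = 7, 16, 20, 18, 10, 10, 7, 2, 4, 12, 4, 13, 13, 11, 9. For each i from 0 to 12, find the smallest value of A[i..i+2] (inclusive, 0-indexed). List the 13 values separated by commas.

Sliding a size-3 window across the 15 values:
(7, 16, 20) → min 7
(16, 20, 18) → min 16
(20, 18, 10) → min 10
(18, 10, 10) → min 10
(10, 10, 7) → min 7
(10, 7, 2) → min 2
(7, 2, 4) → min 2
(2, 4, 12) → min 2
(4, 12, 4) → min 4
(12, 4, 13) → min 4
(4, 13, 13) → min 4
(13, 13, 11) → min 11
(13, 11, 9) → min 9

7, 16, 10, 10, 7, 2, 2, 2, 4, 4, 4, 11, 9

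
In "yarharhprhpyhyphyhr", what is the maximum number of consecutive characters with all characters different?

add y: [y] len 1
add a: [y, a] len 2
add r: [y, a, r] len 3
add h: [y, a, r, h] len 4
add a (repeat a, move left end past it): [r, h, a] len 3
add r (repeat r, move left end past it): [h, a, r] len 3
add h (repeat h, move left end past it): [a, r, h] len 3
add p: [a, r, h, p] len 4
add r (repeat r, move left end past it): [h, p, r] len 3
add h (repeat h, move left end past it): [p, r, h] len 3
add p (repeat p, move left end past it): [r, h, p] len 3
add y: [r, h, p, y] len 4
add h (repeat h, move left end past it): [p, y, h] len 3
add y (repeat y, move left end past it): [h, y] len 2
add p: [h, y, p] len 3
add h (repeat h, move left end past it): [y, p, h] len 3
add y (repeat y, move left end past it): [p, h, y] len 3
add h (repeat h, move left end past it): [y, h] len 2
add r: [y, h, r] len 3
Longest all-distinct length: 4.

4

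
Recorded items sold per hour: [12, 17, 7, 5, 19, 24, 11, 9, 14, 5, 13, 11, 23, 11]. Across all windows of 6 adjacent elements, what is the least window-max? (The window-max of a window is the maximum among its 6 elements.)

14

Window maxs for each of the 9 positions:
(12, 17, 7, 5, 19, 24) → max 24
(17, 7, 5, 19, 24, 11) → max 24
(7, 5, 19, 24, 11, 9) → max 24
(5, 19, 24, 11, 9, 14) → max 24
(19, 24, 11, 9, 14, 5) → max 24
(24, 11, 9, 14, 5, 13) → max 24
(11, 9, 14, 5, 13, 11) → max 14
(9, 14, 5, 13, 11, 23) → max 23
(14, 5, 13, 11, 23, 11) → max 23
Least of these is 14.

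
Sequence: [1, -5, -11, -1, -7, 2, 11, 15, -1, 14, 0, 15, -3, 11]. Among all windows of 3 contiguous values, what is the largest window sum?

29

[1, -5, -11] → sum -15
[-5, -11, -1] → sum -17
[-11, -1, -7] → sum -19
[-1, -7, 2] → sum -6
[-7, 2, 11] → sum 6
[2, 11, 15] → sum 28
[11, 15, -1] → sum 25
[15, -1, 14] → sum 28
[-1, 14, 0] → sum 13
[14, 0, 15] → sum 29
[0, 15, -3] → sum 12
[15, -3, 11] → sum 23
Largest of these is 29.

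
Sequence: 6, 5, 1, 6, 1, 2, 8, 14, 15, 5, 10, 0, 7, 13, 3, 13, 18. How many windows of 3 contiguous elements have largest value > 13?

[6, 5, 1] → max 6
[5, 1, 6] → max 6
[1, 6, 1] → max 6
[6, 1, 2] → max 6
[1, 2, 8] → max 8
[2, 8, 14] → max 14  > 13 ✓
[8, 14, 15] → max 15  > 13 ✓
[14, 15, 5] → max 15  > 13 ✓
[15, 5, 10] → max 15  > 13 ✓
[5, 10, 0] → max 10
[10, 0, 7] → max 10
[0, 7, 13] → max 13
[7, 13, 3] → max 13
[13, 3, 13] → max 13
[3, 13, 18] → max 18  > 13 ✓
5 windows satisfy the condition.

5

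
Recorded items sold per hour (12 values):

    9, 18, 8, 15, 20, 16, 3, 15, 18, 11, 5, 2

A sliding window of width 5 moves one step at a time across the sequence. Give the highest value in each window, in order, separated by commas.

(9, 18, 8, 15, 20) → max 20
(18, 8, 15, 20, 16) → max 20
(8, 15, 20, 16, 3) → max 20
(15, 20, 16, 3, 15) → max 20
(20, 16, 3, 15, 18) → max 20
(16, 3, 15, 18, 11) → max 18
(3, 15, 18, 11, 5) → max 18
(15, 18, 11, 5, 2) → max 18

20, 20, 20, 20, 20, 18, 18, 18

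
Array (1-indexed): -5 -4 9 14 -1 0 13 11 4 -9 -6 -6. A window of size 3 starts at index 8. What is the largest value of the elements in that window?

11

Elements at indices 8..10: 11, 4, -9
max(11, 4, -9) = 11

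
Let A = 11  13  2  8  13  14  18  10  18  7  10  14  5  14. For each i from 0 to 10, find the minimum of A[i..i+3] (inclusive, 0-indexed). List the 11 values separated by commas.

2, 2, 2, 8, 10, 10, 7, 7, 7, 5, 5

(11, 13, 2, 8) → min 2
(13, 2, 8, 13) → min 2
(2, 8, 13, 14) → min 2
(8, 13, 14, 18) → min 8
(13, 14, 18, 10) → min 10
(14, 18, 10, 18) → min 10
(18, 10, 18, 7) → min 7
(10, 18, 7, 10) → min 7
(18, 7, 10, 14) → min 7
(7, 10, 14, 5) → min 5
(10, 14, 5, 14) → min 5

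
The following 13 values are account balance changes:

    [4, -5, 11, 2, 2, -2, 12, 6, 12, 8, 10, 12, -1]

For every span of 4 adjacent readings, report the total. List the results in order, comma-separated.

12, 10, 13, 14, 18, 28, 38, 36, 42, 29

(4, -5, 11, 2) → sum 12
(-5, 11, 2, 2) → sum 10
(11, 2, 2, -2) → sum 13
(2, 2, -2, 12) → sum 14
(2, -2, 12, 6) → sum 18
(-2, 12, 6, 12) → sum 28
(12, 6, 12, 8) → sum 38
(6, 12, 8, 10) → sum 36
(12, 8, 10, 12) → sum 42
(8, 10, 12, -1) → sum 29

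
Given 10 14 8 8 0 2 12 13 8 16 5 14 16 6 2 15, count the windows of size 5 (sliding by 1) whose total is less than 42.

5

10 14 8 8 0 → sum 40  < 42 ✓
14 8 8 0 2 → sum 32  < 42 ✓
8 8 0 2 12 → sum 30  < 42 ✓
8 0 2 12 13 → sum 35  < 42 ✓
0 2 12 13 8 → sum 35  < 42 ✓
2 12 13 8 16 → sum 51
12 13 8 16 5 → sum 54
13 8 16 5 14 → sum 56
8 16 5 14 16 → sum 59
16 5 14 16 6 → sum 57
5 14 16 6 2 → sum 43
14 16 6 2 15 → sum 53
5 windows satisfy the condition.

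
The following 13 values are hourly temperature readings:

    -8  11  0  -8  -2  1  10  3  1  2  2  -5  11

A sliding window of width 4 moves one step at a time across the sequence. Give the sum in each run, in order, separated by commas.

-8 11 0 -8 → sum -5
11 0 -8 -2 → sum 1
0 -8 -2 1 → sum -9
-8 -2 1 10 → sum 1
-2 1 10 3 → sum 12
1 10 3 1 → sum 15
10 3 1 2 → sum 16
3 1 2 2 → sum 8
1 2 2 -5 → sum 0
2 2 -5 11 → sum 10

-5, 1, -9, 1, 12, 15, 16, 8, 0, 10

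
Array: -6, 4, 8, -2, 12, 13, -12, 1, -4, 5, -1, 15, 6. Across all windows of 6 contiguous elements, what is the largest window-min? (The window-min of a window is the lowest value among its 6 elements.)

-4

[-6, 4, 8, -2, 12, 13] → min -6
[4, 8, -2, 12, 13, -12] → min -12
[8, -2, 12, 13, -12, 1] → min -12
[-2, 12, 13, -12, 1, -4] → min -12
[12, 13, -12, 1, -4, 5] → min -12
[13, -12, 1, -4, 5, -1] → min -12
[-12, 1, -4, 5, -1, 15] → min -12
[1, -4, 5, -1, 15, 6] → min -4
Largest of these is -4.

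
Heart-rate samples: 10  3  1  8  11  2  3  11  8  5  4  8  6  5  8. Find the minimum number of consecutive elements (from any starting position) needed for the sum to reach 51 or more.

Extend right; whenever the sum reaches 51, record the length and shrink from the left:
add 10: running sum 10 < 51
add 3: running sum 13 < 51
add 1: running sum 14 < 51
add 8: running sum 22 < 51
add 11: running sum 33 < 51
add 2: running sum 35 < 51
add 3: running sum 38 < 51
add 11: running sum 49 < 51
end 8: [10, 3, 1, 8, 11, 2, 3, 11, 8] sum 57, len 9
end 9: [3, 1, 8, 11, 2, 3, 11, 8, 5] sum 52, len 9
end 10: [8, 11, 2, 3, 11, 8, 5, 4] sum 52, len 8
end 11: [11, 2, 3, 11, 8, 5, 4, 8] sum 52, len 8
end 12: [11, 2, 3, 11, 8, 5, 4, 8, 6] sum 58, len 9
end 13: [2, 3, 11, 8, 5, 4, 8, 6, 5] sum 52, len 9
end 14: [11, 8, 5, 4, 8, 6, 5, 8] sum 55, len 8
Shortest qualifying length: 8.

8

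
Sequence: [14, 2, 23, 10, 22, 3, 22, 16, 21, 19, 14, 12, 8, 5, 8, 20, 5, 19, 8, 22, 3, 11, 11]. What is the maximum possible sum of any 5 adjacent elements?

92

14 2 23 10 22 → sum 71
2 23 10 22 3 → sum 60
23 10 22 3 22 → sum 80
10 22 3 22 16 → sum 73
22 3 22 16 21 → sum 84
3 22 16 21 19 → sum 81
22 16 21 19 14 → sum 92
16 21 19 14 12 → sum 82
21 19 14 12 8 → sum 74
19 14 12 8 5 → sum 58
14 12 8 5 8 → sum 47
12 8 5 8 20 → sum 53
8 5 8 20 5 → sum 46
5 8 20 5 19 → sum 57
8 20 5 19 8 → sum 60
20 5 19 8 22 → sum 74
5 19 8 22 3 → sum 57
19 8 22 3 11 → sum 63
8 22 3 11 11 → sum 55
Maximum of these is 92.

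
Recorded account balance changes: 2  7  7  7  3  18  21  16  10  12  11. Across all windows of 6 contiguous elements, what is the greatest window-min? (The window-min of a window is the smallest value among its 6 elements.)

10

Window mins for each of the 6 positions:
[2, 7, 7, 7, 3, 18] → min 2
[7, 7, 7, 3, 18, 21] → min 3
[7, 7, 3, 18, 21, 16] → min 3
[7, 3, 18, 21, 16, 10] → min 3
[3, 18, 21, 16, 10, 12] → min 3
[18, 21, 16, 10, 12, 11] → min 10
Greatest of these is 10.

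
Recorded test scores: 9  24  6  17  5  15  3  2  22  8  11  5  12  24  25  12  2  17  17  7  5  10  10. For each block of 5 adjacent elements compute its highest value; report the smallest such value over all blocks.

[9, 24, 6, 17, 5] → max 24
[24, 6, 17, 5, 15] → max 24
[6, 17, 5, 15, 3] → max 17
[17, 5, 15, 3, 2] → max 17
[5, 15, 3, 2, 22] → max 22
[15, 3, 2, 22, 8] → max 22
[3, 2, 22, 8, 11] → max 22
[2, 22, 8, 11, 5] → max 22
[22, 8, 11, 5, 12] → max 22
[8, 11, 5, 12, 24] → max 24
[11, 5, 12, 24, 25] → max 25
[5, 12, 24, 25, 12] → max 25
[12, 24, 25, 12, 2] → max 25
[24, 25, 12, 2, 17] → max 25
[25, 12, 2, 17, 17] → max 25
[12, 2, 17, 17, 7] → max 17
[2, 17, 17, 7, 5] → max 17
[17, 17, 7, 5, 10] → max 17
[17, 7, 5, 10, 10] → max 17
Smallest of these is 17.

17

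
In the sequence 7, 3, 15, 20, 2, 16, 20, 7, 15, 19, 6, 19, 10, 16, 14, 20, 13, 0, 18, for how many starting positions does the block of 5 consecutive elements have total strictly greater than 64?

11

[7, 3, 15, 20, 2] → sum 47
[3, 15, 20, 2, 16] → sum 56
[15, 20, 2, 16, 20] → sum 73  > 64 ✓
[20, 2, 16, 20, 7] → sum 65  > 64 ✓
[2, 16, 20, 7, 15] → sum 60
[16, 20, 7, 15, 19] → sum 77  > 64 ✓
[20, 7, 15, 19, 6] → sum 67  > 64 ✓
[7, 15, 19, 6, 19] → sum 66  > 64 ✓
[15, 19, 6, 19, 10] → sum 69  > 64 ✓
[19, 6, 19, 10, 16] → sum 70  > 64 ✓
[6, 19, 10, 16, 14] → sum 65  > 64 ✓
[19, 10, 16, 14, 20] → sum 79  > 64 ✓
[10, 16, 14, 20, 13] → sum 73  > 64 ✓
[16, 14, 20, 13, 0] → sum 63
[14, 20, 13, 0, 18] → sum 65  > 64 ✓
11 windows satisfy the condition.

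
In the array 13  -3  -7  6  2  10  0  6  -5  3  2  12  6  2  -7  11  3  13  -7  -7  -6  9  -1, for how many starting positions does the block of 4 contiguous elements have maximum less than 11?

9

[13, -3, -7, 6] → max 13
[-3, -7, 6, 2] → max 6  < 11 ✓
[-7, 6, 2, 10] → max 10  < 11 ✓
[6, 2, 10, 0] → max 10  < 11 ✓
[2, 10, 0, 6] → max 10  < 11 ✓
[10, 0, 6, -5] → max 10  < 11 ✓
[0, 6, -5, 3] → max 6  < 11 ✓
[6, -5, 3, 2] → max 6  < 11 ✓
[-5, 3, 2, 12] → max 12
[3, 2, 12, 6] → max 12
[2, 12, 6, 2] → max 12
[12, 6, 2, -7] → max 12
[6, 2, -7, 11] → max 11
[2, -7, 11, 3] → max 11
[-7, 11, 3, 13] → max 13
[11, 3, 13, -7] → max 13
[3, 13, -7, -7] → max 13
[13, -7, -7, -6] → max 13
[-7, -7, -6, 9] → max 9  < 11 ✓
[-7, -6, 9, -1] → max 9  < 11 ✓
9 windows satisfy the condition.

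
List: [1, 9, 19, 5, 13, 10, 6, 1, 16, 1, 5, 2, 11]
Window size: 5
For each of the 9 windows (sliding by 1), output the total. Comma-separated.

1 9 19 5 13 → sum 47
9 19 5 13 10 → sum 56
19 5 13 10 6 → sum 53
5 13 10 6 1 → sum 35
13 10 6 1 16 → sum 46
10 6 1 16 1 → sum 34
6 1 16 1 5 → sum 29
1 16 1 5 2 → sum 25
16 1 5 2 11 → sum 35

47, 56, 53, 35, 46, 34, 29, 25, 35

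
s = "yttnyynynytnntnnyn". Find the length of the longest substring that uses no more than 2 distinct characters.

add y: window [y] (1 distinct), len 1
add t: window [y, t] (2 distinct), len 2
add t: window [y, t, t] (2 distinct), len 3
add n: window [t, t, n] (2 distinct), len 3
add y: window [n, y] (2 distinct), len 2
add y: window [n, y, y] (2 distinct), len 3
add n: window [n, y, y, n] (2 distinct), len 4
add y: window [n, y, y, n, y] (2 distinct), len 5
add n: window [n, y, y, n, y, n] (2 distinct), len 6
add y: window [n, y, y, n, y, n, y] (2 distinct), len 7
add t: window [y, t] (2 distinct), len 2
add n: window [t, n] (2 distinct), len 2
add n: window [t, n, n] (2 distinct), len 3
add t: window [t, n, n, t] (2 distinct), len 4
add n: window [t, n, n, t, n] (2 distinct), len 5
add n: window [t, n, n, t, n, n] (2 distinct), len 6
add y: window [n, n, y] (2 distinct), len 3
add n: window [n, n, y, n] (2 distinct), len 4
Longest length with ≤2 distinct: 7.

7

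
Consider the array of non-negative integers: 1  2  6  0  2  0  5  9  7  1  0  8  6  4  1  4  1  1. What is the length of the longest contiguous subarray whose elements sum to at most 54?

15

[1] sum 1 len 1
[1, 2] sum 3 len 2
[1, 2, 6] sum 9 len 3
[1, 2, 6, 0] sum 9 len 4
[1, 2, 6, 0, 2] sum 11 len 5
[1, 2, 6, 0, 2, 0] sum 11 len 6
[1, 2, 6, 0, 2, 0, 5] sum 16 len 7
[1, 2, 6, 0, 2, 0, 5, 9] sum 25 len 8
[1, 2, 6, 0, 2, 0, 5, 9, 7] sum 32 len 9
[1, 2, 6, 0, 2, 0, 5, 9, 7, 1] sum 33 len 10
[1, 2, 6, 0, 2, 0, 5, 9, 7, 1, 0] sum 33 len 11
[1, 2, 6, 0, 2, 0, 5, 9, 7, 1, 0, 8] sum 41 len 12
[1, 2, 6, 0, 2, 0, 5, 9, 7, 1, 0, 8, 6] sum 47 len 13
[1, 2, 6, 0, 2, 0, 5, 9, 7, 1, 0, 8, 6, 4] sum 51 len 14
[1, 2, 6, 0, 2, 0, 5, 9, 7, 1, 0, 8, 6, 4, 1] sum 52 len 15
[6, 0, 2, 0, 5, 9, 7, 1, 0, 8, 6, 4, 1, 4] sum 53 len 14
[6, 0, 2, 0, 5, 9, 7, 1, 0, 8, 6, 4, 1, 4, 1] sum 54 len 15
[0, 2, 0, 5, 9, 7, 1, 0, 8, 6, 4, 1, 4, 1, 1] sum 49 len 15
Longest length seen: 15.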